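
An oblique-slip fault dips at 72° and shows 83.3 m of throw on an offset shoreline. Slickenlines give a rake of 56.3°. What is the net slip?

105 m

dip-slip = throw / sin(dip) = 83.3 / sin(72°) = 87.59 m
net slip = dip-slip / sin(rake) = 87.59 / sin(56.3°) = 105 m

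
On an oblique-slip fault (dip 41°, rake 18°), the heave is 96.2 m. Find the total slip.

dip-slip = heave / cos(dip) = 96.2 / cos(41°) = 127.5 m
net slip = dip-slip / sin(rake) = 127.5 / sin(18°) = 412 m

412 m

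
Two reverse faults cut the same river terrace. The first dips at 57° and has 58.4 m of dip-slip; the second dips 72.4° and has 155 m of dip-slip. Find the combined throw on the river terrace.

197 m

throw_A = 58.4 × sin(57°) = 48.98 m
throw_B = 155 × sin(72.4°) = 147.7 m
total = 48.98 + 147.7 = 197 m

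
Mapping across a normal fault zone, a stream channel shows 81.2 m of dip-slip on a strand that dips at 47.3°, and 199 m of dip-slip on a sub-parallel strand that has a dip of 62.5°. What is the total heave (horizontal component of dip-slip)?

147 m

heave_A = 81.2 × cos(47.3°) = 55.07 m
heave_B = 199 × cos(62.5°) = 91.89 m
total = 55.07 + 91.89 = 147 m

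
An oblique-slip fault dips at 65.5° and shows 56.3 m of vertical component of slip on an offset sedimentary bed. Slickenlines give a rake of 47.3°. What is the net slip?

dip-slip = throw / sin(dip) = 56.3 / sin(65.5°) = 61.87 m
net slip = dip-slip / sin(rake) = 61.87 / sin(47.3°) = 84.2 m

84.2 m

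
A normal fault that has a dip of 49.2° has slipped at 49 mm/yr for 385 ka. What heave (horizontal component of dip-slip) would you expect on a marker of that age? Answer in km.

12.3 km

dip-slip = rate × time = 49 mm/yr × 385 ka = 18860 m
heave = dip-slip × cos(dip) = 18860 × cos(49.2°) = 12300 m = 12.3 km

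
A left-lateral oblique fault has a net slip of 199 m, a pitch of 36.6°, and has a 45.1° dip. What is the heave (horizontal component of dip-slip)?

83.8 m

dip-slip = net slip × sin(rake) = 199 m × sin(36.6°) = 118.6 m
heave = dip-slip × cos(dip) = 118.6 × cos(45.1°) = 83.8 m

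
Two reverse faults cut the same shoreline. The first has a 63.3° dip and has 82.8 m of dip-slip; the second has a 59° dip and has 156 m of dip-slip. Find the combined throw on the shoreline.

throw_A = 82.8 × sin(63.3°) = 73.97 m
throw_B = 156 × sin(59°) = 133.7 m
total = 73.97 + 133.7 = 208 m

208 m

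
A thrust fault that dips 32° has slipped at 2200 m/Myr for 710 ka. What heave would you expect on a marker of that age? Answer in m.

1320 m

dip-slip = rate × time = 2200 m/Myr × 710 ka = 1562 m
heave = dip-slip × cos(dip) = 1562 × cos(32°) = 1320 m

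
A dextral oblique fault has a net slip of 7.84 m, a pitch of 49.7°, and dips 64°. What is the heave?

dip-slip = net slip × sin(rake) = 7.84 m × sin(49.7°) = 5.979 m
heave = dip-slip × cos(dip) = 5.979 × cos(64°) = 2.62 m

2.62 m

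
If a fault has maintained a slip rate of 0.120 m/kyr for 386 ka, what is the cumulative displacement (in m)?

slip = rate × time = 0.120 m/kyr × 386 ka = 46.3 m

46.3 m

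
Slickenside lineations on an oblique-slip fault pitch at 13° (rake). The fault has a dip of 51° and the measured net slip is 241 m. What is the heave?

dip-slip = net slip × sin(rake) = 241 m × sin(13°) = 54.21 m
heave = dip-slip × cos(dip) = 54.21 × cos(51°) = 34.1 m

34.1 m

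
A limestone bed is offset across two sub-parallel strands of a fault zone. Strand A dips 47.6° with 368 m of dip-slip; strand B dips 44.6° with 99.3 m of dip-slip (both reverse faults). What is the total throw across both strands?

341 m

throw_A = 368 × sin(47.6°) = 271.8 m
throw_B = 99.3 × sin(44.6°) = 69.72 m
total = 271.8 + 69.72 = 341 m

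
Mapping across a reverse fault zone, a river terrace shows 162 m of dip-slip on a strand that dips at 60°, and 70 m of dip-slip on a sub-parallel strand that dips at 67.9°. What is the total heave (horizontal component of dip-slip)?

107 m

heave_A = 162 × cos(60°) = 81 m
heave_B = 70 × cos(67.9°) = 26.34 m
total = 81 + 26.34 = 107 m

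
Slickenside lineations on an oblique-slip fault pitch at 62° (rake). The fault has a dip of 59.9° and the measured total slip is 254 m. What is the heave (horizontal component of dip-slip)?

dip-slip = net slip × sin(rake) = 254 m × sin(62°) = 224.3 m
heave = dip-slip × cos(dip) = 224.3 × cos(59.9°) = 112 m

112 m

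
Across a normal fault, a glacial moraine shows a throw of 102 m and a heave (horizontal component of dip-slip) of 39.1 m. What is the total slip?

net slip = √(throw² + heave²) = √(102² + 39.1²) = 109 m

109 m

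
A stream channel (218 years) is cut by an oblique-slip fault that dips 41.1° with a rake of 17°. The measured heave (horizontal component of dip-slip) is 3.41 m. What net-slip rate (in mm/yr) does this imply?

71 mm/yr

dip-slip = heave / cos(dip) = 3.41 / cos(41.1°) = 4.525 m
net slip = dip-slip / sin(rake) = 4.525 / sin(17°) = 15.48 m
rate = 15.48 m / 218 years = 0.0710 m/yr = 71 mm/yr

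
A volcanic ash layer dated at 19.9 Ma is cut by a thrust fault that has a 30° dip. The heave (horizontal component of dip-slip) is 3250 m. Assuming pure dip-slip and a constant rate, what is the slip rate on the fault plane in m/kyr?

0.189 m/kyr

dip-slip = heave / cos(dip) = 3250 m / cos(30°) = 3753 m
rate = 3753 m / 19.9 Ma = 0.000189 m/yr = 0.189 m/kyr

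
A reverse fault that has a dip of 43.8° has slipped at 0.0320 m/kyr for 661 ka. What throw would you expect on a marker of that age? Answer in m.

14.6 m

dip-slip = rate × time = 0.0320 m/kyr × 661 ka = 21.15 m
throw = dip-slip × sin(dip) = 21.15 × sin(43.8°) = 14.6 m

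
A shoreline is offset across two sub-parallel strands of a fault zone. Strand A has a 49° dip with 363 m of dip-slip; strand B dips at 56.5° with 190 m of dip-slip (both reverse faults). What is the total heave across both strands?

heave_A = 363 × cos(49°) = 238.1 m
heave_B = 190 × cos(56.5°) = 104.9 m
total = 238.1 + 104.9 = 343 m

343 m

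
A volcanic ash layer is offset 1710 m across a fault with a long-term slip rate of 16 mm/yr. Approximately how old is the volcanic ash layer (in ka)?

107 ka

age = offset / rate = 1710 m / (16 mm/yr) = 107000 yr = 107 ka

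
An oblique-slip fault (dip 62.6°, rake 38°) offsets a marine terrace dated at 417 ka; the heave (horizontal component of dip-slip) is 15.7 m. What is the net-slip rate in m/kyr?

0.133 m/kyr

dip-slip = heave / cos(dip) = 15.7 / cos(62.6°) = 34.12 m
net slip = dip-slip / sin(rake) = 34.12 / sin(38°) = 55.41 m
rate = 55.41 m / 417 ka = 0.000133 m/yr = 0.133 m/kyr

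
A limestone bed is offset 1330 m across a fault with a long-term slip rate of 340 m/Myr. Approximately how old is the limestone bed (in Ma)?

3.91 Ma

age = offset / rate = 1330 m / (340 m/Myr) = 3.91e+06 yr = 3.91 Ma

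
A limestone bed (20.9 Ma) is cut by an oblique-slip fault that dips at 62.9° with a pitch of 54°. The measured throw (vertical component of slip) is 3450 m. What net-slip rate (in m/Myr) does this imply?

229 m/Myr

dip-slip = throw / sin(dip) = 3450 / sin(62.9°) = 3875 m
net slip = dip-slip / sin(rake) = 3875 / sin(54°) = 4790 m
rate = 4790 m / 20.9 Ma = 0.000229 m/yr = 229 m/Myr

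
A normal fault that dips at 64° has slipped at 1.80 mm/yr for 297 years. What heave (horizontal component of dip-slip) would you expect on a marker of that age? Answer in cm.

23.4 cm

dip-slip = rate × time = 1.80 mm/yr × 297 years = 0.5346 m
heave = dip-slip × cos(dip) = 0.5346 × cos(64°) = 0.234 m = 23.4 cm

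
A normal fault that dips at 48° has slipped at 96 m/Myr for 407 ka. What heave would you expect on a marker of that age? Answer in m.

26.1 m

dip-slip = rate × time = 96 m/Myr × 407 ka = 39.07 m
heave = dip-slip × cos(dip) = 39.07 × cos(48°) = 26.1 m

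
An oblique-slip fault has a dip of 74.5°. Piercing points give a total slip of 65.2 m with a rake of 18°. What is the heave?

5.38 m

dip-slip = net slip × sin(rake) = 65.2 m × sin(18°) = 20.15 m
heave = dip-slip × cos(dip) = 20.15 × cos(74.5°) = 5.38 m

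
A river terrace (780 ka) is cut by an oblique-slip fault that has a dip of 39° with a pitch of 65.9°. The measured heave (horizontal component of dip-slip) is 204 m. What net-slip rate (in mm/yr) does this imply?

dip-slip = heave / cos(dip) = 204 / cos(39°) = 262.5 m
net slip = dip-slip / sin(rake) = 262.5 / sin(65.9°) = 287.6 m
rate = 287.6 m / 780 ka = 0.000369 m/yr = 0.369 mm/yr

0.369 mm/yr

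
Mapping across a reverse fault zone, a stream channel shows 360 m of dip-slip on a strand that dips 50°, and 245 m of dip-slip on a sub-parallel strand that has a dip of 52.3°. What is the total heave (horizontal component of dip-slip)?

heave_A = 360 × cos(50°) = 231.4 m
heave_B = 245 × cos(52.3°) = 149.8 m
total = 231.4 + 149.8 = 381 m

381 m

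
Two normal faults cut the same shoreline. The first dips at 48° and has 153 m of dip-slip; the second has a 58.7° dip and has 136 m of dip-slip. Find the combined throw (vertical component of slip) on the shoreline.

throw_A = 153 × sin(48°) = 113.7 m
throw_B = 136 × sin(58.7°) = 116.2 m
total = 113.7 + 116.2 = 230 m

230 m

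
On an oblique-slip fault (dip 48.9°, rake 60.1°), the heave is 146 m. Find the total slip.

dip-slip = heave / cos(dip) = 146 / cos(48.9°) = 222.1 m
net slip = dip-slip / sin(rake) = 222.1 / sin(60.1°) = 256 m

256 m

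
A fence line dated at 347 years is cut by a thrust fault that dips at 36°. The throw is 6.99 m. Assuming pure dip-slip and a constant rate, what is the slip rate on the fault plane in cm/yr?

dip-slip = throw / sin(dip) = 6.99 m / sin(36°) = 11.89 m
rate = 11.89 m / 347 years = 0.0343 m/yr = 3.43 cm/yr

3.43 cm/yr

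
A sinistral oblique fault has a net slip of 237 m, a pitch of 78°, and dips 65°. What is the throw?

210 m

dip-slip = net slip × sin(rake) = 237 m × sin(78°) = 231.8 m
throw = dip-slip × sin(dip) = 231.8 × sin(65°) = 210 m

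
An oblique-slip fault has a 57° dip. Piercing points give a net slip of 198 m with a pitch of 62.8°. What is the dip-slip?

176 m

dip-slip = net slip × sin(rake) = 198 m × sin(62.8°) = 176 m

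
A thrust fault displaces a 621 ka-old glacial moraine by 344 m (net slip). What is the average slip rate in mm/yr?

0.554 mm/yr

rate = 344 m / 621 ka = 0.000554 m/yr = 0.554 mm/yr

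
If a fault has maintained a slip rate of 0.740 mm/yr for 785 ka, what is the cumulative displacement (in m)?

slip = rate × time = 0.740 mm/yr × 785 ka = 581 m

581 m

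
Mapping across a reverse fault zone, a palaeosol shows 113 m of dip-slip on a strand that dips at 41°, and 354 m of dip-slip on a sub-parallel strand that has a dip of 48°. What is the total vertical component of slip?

throw_A = 113 × sin(41°) = 74.13 m
throw_B = 354 × sin(48°) = 263.1 m
total = 74.13 + 263.1 = 337 m

337 m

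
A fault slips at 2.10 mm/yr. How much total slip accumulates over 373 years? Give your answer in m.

slip = rate × time = 2.10 mm/yr × 373 years = 0.783 m

0.783 m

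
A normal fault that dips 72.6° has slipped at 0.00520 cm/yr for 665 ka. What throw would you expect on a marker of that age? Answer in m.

33 m

dip-slip = rate × time = 0.00520 cm/yr × 665 ka = 34.58 m
throw = dip-slip × sin(dip) = 34.58 × sin(72.6°) = 33 m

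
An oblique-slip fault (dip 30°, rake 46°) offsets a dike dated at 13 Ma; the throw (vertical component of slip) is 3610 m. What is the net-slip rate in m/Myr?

dip-slip = throw / sin(dip) = 3610 / sin(30°) = 7220 m
net slip = dip-slip / sin(rake) = 7220 / sin(46°) = 10040 m
rate = 10040 m / 13 Ma = 0.000772 m/yr = 772 m/Myr

772 m/Myr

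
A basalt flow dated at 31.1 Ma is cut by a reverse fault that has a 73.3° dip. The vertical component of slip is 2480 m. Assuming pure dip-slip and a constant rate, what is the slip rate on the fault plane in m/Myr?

dip-slip = throw / sin(dip) = 2480 m / sin(73.3°) = 2589 m
rate = 2589 m / 31.1 Ma = 0.0000833 m/yr = 83.3 m/Myr

83.3 m/Myr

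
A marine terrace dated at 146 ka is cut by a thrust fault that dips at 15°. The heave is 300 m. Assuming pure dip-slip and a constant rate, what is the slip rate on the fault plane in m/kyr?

2.13 m/kyr

dip-slip = heave / cos(dip) = 300 m / cos(15°) = 310.6 m
rate = 310.6 m / 146 ka = 0.00213 m/yr = 2.13 m/kyr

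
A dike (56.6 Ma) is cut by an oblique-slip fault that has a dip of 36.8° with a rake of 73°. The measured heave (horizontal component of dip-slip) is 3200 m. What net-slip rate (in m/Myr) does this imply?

73.8 m/Myr

dip-slip = heave / cos(dip) = 3200 / cos(36.8°) = 3996 m
net slip = dip-slip / sin(rake) = 3996 / sin(73°) = 4179 m
rate = 4179 m / 56.6 Ma = 0.0000738 m/yr = 73.8 m/Myr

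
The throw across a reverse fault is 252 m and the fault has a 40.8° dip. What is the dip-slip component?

dip-slip = throw / sin(dip) = 252 / sin(40.8°) = 386 m

386 m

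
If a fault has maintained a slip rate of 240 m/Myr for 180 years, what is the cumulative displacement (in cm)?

4.32 cm

slip = rate × time = 240 m/Myr × 180 years = 0.0432 m = 4.32 cm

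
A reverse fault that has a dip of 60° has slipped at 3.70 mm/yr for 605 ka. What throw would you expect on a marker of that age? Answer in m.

1940 m

dip-slip = rate × time = 3.70 mm/yr × 605 ka = 2238 m
throw = dip-slip × sin(dip) = 2238 × sin(60°) = 1940 m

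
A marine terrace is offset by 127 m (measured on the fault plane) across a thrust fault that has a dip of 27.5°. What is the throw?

58.6 m

throw = dip-slip × sin(dip) = 127 m × sin(27.5°) = 58.6 m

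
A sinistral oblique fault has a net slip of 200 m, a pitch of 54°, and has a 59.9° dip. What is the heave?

81.1 m

dip-slip = net slip × sin(rake) = 200 m × sin(54°) = 161.8 m
heave = dip-slip × cos(dip) = 161.8 × cos(59.9°) = 81.1 m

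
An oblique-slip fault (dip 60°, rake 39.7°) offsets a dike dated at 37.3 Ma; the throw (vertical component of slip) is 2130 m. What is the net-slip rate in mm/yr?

0.103 mm/yr

dip-slip = throw / sin(dip) = 2130 / sin(60°) = 2460 m
net slip = dip-slip / sin(rake) = 2460 / sin(39.7°) = 3850 m
rate = 3850 m / 37.3 Ma = 0.000103 m/yr = 0.103 mm/yr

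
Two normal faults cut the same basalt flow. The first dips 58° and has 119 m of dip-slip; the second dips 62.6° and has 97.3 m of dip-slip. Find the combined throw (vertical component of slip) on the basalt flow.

throw_A = 119 × sin(58°) = 100.9 m
throw_B = 97.3 × sin(62.6°) = 86.38 m
total = 100.9 + 86.38 = 187 m

187 m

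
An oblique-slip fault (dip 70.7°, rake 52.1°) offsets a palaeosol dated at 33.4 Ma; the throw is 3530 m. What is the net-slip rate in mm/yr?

dip-slip = throw / sin(dip) = 3530 / sin(70.7°) = 3740 m
net slip = dip-slip / sin(rake) = 3740 / sin(52.1°) = 4740 m
rate = 4740 m / 33.4 Ma = 0.000142 m/yr = 0.142 mm/yr

0.142 mm/yr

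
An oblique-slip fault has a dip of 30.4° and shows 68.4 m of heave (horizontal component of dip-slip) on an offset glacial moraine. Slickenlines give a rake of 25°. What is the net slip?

dip-slip = heave / cos(dip) = 68.4 / cos(30.4°) = 79.30 m
net slip = dip-slip / sin(rake) = 79.30 / sin(25°) = 188 m

188 m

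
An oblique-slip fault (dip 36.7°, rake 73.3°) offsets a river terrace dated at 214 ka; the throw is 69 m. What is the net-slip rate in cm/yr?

dip-slip = throw / sin(dip) = 69 / sin(36.7°) = 115.5 m
net slip = dip-slip / sin(rake) = 115.5 / sin(73.3°) = 120.5 m
rate = 120.5 m / 214 ka = 0.000563 m/yr = 0.0563 cm/yr

0.0563 cm/yr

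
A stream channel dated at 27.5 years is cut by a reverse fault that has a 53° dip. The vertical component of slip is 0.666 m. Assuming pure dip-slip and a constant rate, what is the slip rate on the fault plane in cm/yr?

dip-slip = throw / sin(dip) = 0.666 m / sin(53°) = 0.8339 m
rate = 0.8339 m / 27.5 years = 0.0303 m/yr = 3.03 cm/yr

3.03 cm/yr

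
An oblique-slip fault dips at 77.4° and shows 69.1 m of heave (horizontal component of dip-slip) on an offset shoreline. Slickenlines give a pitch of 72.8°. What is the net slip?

dip-slip = heave / cos(dip) = 69.1 / cos(77.4°) = 316.8 m
net slip = dip-slip / sin(rake) = 316.8 / sin(72.8°) = 332 m

332 m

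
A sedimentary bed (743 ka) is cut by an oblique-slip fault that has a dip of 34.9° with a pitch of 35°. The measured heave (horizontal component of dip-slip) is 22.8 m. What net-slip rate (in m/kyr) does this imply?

dip-slip = heave / cos(dip) = 22.8 / cos(34.9°) = 27.80 m
net slip = dip-slip / sin(rake) = 27.80 / sin(35°) = 48.47 m
rate = 48.47 m / 743 ka = 0.0000652 m/yr = 0.0652 m/kyr

0.0652 m/kyr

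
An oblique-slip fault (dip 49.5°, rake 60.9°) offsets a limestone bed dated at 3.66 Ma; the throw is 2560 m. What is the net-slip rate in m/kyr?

1.05 m/kyr

dip-slip = throw / sin(dip) = 2560 / sin(49.5°) = 3367 m
net slip = dip-slip / sin(rake) = 3367 / sin(60.9°) = 3853 m
rate = 3853 m / 3.66 Ma = 0.00105 m/yr = 1.05 m/kyr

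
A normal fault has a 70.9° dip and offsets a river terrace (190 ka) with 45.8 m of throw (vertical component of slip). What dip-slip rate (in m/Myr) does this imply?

255 m/Myr

dip-slip = throw / sin(dip) = 45.8 m / sin(70.9°) = 48.47 m
rate = 48.47 m / 190 ka = 0.000255 m/yr = 255 m/Myr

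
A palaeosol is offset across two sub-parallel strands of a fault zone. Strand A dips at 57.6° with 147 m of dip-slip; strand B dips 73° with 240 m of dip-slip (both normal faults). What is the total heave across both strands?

heave_A = 147 × cos(57.6°) = 78.77 m
heave_B = 240 × cos(73°) = 70.17 m
total = 78.77 + 70.17 = 149 m

149 m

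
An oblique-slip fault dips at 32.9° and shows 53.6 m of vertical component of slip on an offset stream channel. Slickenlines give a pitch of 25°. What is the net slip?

dip-slip = throw / sin(dip) = 53.6 / sin(32.9°) = 98.68 m
net slip = dip-slip / sin(rake) = 98.68 / sin(25°) = 233 m

233 m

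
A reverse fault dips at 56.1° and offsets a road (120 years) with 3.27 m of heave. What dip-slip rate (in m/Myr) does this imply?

48900 m/Myr

dip-slip = heave / cos(dip) = 3.27 m / cos(56.1°) = 5.863 m
rate = 5.863 m / 120 years = 0.0489 m/yr = 48900 m/Myr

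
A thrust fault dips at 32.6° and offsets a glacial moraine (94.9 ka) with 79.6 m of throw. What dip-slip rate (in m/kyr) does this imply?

1.56 m/kyr

dip-slip = throw / sin(dip) = 79.6 m / sin(32.6°) = 147.7 m
rate = 147.7 m / 94.9 ka = 0.00156 m/yr = 1.56 m/kyr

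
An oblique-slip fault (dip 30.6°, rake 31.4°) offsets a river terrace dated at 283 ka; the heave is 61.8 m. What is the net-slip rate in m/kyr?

dip-slip = heave / cos(dip) = 61.8 / cos(30.6°) = 71.80 m
net slip = dip-slip / sin(rake) = 71.80 / sin(31.4°) = 137.8 m
rate = 137.8 m / 283 ka = 0.000487 m/yr = 0.487 m/kyr

0.487 m/kyr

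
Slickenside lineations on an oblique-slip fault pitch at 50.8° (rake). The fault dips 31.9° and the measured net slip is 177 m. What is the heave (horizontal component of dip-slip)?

116 m

dip-slip = net slip × sin(rake) = 177 m × sin(50.8°) = 137.2 m
heave = dip-slip × cos(dip) = 137.2 × cos(31.9°) = 116 m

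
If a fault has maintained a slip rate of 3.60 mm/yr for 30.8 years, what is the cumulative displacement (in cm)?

11.1 cm

slip = rate × time = 3.60 mm/yr × 30.8 years = 0.111 m = 11.1 cm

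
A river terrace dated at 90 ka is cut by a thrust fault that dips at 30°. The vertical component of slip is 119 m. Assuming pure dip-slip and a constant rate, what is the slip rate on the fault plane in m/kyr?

dip-slip = throw / sin(dip) = 119 m / sin(30°) = 238 m
rate = 238 m / 90 ka = 0.00264 m/yr = 2.64 m/kyr

2.64 m/kyr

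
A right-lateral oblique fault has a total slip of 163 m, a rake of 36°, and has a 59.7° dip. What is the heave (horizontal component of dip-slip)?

dip-slip = net slip × sin(rake) = 163 m × sin(36°) = 95.81 m
heave = dip-slip × cos(dip) = 95.81 × cos(59.7°) = 48.3 m

48.3 m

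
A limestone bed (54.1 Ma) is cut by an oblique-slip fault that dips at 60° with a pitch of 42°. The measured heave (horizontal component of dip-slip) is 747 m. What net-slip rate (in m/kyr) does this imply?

0.0413 m/kyr

dip-slip = heave / cos(dip) = 747 / cos(60°) = 1494 m
net slip = dip-slip / sin(rake) = 1494 / sin(42°) = 2233 m
rate = 2233 m / 54.1 Ma = 0.0000413 m/yr = 0.0413 m/kyr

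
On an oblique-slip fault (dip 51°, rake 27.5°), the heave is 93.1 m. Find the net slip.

dip-slip = heave / cos(dip) = 93.1 / cos(51°) = 147.9 m
net slip = dip-slip / sin(rake) = 147.9 / sin(27.5°) = 320 m

320 m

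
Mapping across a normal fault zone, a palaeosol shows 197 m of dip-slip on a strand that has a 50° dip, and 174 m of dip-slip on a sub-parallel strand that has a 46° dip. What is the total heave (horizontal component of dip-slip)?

heave_A = 197 × cos(50°) = 126.6 m
heave_B = 174 × cos(46°) = 120.9 m
total = 126.6 + 120.9 = 247 m

247 m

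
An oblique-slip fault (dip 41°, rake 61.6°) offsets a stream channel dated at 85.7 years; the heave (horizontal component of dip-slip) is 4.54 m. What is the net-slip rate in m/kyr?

79.8 m/kyr

dip-slip = heave / cos(dip) = 4.54 / cos(41°) = 6.016 m
net slip = dip-slip / sin(rake) = 6.016 / sin(61.6°) = 6.839 m
rate = 6.839 m / 85.7 years = 0.0798 m/yr = 79.8 m/kyr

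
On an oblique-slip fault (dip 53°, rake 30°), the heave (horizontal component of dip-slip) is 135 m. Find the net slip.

dip-slip = heave / cos(dip) = 135 / cos(53°) = 224.3 m
net slip = dip-slip / sin(rake) = 224.3 / sin(30°) = 449 m

449 m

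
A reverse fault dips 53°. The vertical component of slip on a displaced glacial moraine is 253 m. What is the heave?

191 m

heave = throw / tan(dip) = 253 / tan(53°) = 191 m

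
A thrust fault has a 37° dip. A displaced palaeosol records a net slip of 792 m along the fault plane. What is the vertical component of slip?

throw = dip-slip × sin(dip) = 792 m × sin(37°) = 477 m

477 m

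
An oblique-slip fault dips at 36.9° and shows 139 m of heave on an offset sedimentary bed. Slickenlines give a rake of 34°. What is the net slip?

311 m

dip-slip = heave / cos(dip) = 139 / cos(36.9°) = 173.8 m
net slip = dip-slip / sin(rake) = 173.8 / sin(34°) = 311 m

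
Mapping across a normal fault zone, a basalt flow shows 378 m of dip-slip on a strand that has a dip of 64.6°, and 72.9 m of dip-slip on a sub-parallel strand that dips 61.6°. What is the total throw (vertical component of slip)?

406 m

throw_A = 378 × sin(64.6°) = 341.5 m
throw_B = 72.9 × sin(61.6°) = 64.13 m
total = 341.5 + 64.13 = 406 m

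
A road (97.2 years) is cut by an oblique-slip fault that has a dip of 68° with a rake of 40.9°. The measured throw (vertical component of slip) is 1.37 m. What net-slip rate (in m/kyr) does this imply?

23.2 m/kyr

dip-slip = throw / sin(dip) = 1.37 / sin(68°) = 1.478 m
net slip = dip-slip / sin(rake) = 1.478 / sin(40.9°) = 2.257 m
rate = 2.257 m / 97.2 years = 0.0232 m/yr = 23.2 m/kyr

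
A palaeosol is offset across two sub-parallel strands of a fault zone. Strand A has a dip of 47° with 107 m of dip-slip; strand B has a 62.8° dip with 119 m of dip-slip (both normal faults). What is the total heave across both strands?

127 m

heave_A = 107 × cos(47°) = 72.97 m
heave_B = 119 × cos(62.8°) = 54.39 m
total = 72.97 + 54.39 = 127 m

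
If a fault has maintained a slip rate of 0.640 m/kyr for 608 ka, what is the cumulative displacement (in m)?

slip = rate × time = 0.640 m/kyr × 608 ka = 389 m

389 m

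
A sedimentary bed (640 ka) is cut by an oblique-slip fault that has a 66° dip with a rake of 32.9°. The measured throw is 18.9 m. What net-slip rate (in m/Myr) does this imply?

dip-slip = throw / sin(dip) = 18.9 / sin(66°) = 20.69 m
net slip = dip-slip / sin(rake) = 20.69 / sin(32.9°) = 38.09 m
rate = 38.09 m / 640 ka = 0.0000595 m/yr = 59.5 m/Myr

59.5 m/Myr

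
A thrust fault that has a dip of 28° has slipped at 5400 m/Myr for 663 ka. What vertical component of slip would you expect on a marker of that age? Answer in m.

dip-slip = rate × time = 5400 m/Myr × 663 ka = 3580 m
throw = dip-slip × sin(dip) = 3580 × sin(28°) = 1680 m

1680 m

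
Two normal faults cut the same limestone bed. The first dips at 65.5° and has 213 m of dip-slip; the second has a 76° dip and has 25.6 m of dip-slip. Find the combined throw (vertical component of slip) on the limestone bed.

throw_A = 213 × sin(65.5°) = 193.8 m
throw_B = 25.6 × sin(76°) = 24.84 m
total = 193.8 + 24.84 = 219 m

219 m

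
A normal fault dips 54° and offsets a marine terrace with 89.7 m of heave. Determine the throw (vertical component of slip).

throw = heave × tan(dip) = 89.7 × tan(54°) = 123 m

123 m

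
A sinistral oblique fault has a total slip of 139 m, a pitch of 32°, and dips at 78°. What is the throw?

dip-slip = net slip × sin(rake) = 139 m × sin(32°) = 73.66 m
throw = dip-slip × sin(dip) = 73.66 × sin(78°) = 72 m

72 m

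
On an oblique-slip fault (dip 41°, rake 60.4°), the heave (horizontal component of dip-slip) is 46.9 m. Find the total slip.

dip-slip = heave / cos(dip) = 46.9 / cos(41°) = 62.14 m
net slip = dip-slip / sin(rake) = 62.14 / sin(60.4°) = 71.5 m

71.5 m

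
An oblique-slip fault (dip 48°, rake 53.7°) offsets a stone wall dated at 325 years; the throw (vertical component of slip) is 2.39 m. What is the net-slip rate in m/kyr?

12.3 m/kyr

dip-slip = throw / sin(dip) = 2.39 / sin(48°) = 3.216 m
net slip = dip-slip / sin(rake) = 3.216 / sin(53.7°) = 3.991 m
rate = 3.991 m / 325 years = 0.0123 m/yr = 12.3 m/kyr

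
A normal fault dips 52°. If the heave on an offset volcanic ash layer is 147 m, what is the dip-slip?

239 m

dip-slip = heave / cos(dip) = 147 / cos(52°) = 239 m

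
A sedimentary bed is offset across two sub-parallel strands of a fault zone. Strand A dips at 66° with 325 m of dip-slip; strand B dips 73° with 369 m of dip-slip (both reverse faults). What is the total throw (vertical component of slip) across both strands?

throw_A = 325 × sin(66°) = 296.9 m
throw_B = 369 × sin(73°) = 352.9 m
total = 296.9 + 352.9 = 650 m

650 m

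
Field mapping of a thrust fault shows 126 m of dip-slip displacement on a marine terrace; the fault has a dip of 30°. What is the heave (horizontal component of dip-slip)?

heave = dip-slip × cos(dip) = 126 m × cos(30°) = 109 m

109 m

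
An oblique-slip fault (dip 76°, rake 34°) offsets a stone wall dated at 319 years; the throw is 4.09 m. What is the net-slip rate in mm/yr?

23.6 mm/yr

dip-slip = throw / sin(dip) = 4.09 / sin(76°) = 4.215 m
net slip = dip-slip / sin(rake) = 4.215 / sin(34°) = 7.538 m
rate = 7.538 m / 319 years = 0.0236 m/yr = 23.6 mm/yr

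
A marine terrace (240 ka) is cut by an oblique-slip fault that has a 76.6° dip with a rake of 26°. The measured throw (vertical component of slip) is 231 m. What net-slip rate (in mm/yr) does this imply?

2.26 mm/yr

dip-slip = throw / sin(dip) = 231 / sin(76.6°) = 237.5 m
net slip = dip-slip / sin(rake) = 237.5 / sin(26°) = 541.7 m
rate = 541.7 m / 240 ka = 0.00226 m/yr = 2.26 mm/yr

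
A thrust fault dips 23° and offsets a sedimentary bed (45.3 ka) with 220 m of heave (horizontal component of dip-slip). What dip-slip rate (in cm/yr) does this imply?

dip-slip = heave / cos(dip) = 220 m / cos(23°) = 239 m
rate = 239 m / 45.3 ka = 0.00528 m/yr = 0.528 cm/yr

0.528 cm/yr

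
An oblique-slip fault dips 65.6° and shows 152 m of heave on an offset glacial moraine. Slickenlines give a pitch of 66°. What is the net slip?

403 m

dip-slip = heave / cos(dip) = 152 / cos(65.6°) = 367.9 m
net slip = dip-slip / sin(rake) = 367.9 / sin(66°) = 403 m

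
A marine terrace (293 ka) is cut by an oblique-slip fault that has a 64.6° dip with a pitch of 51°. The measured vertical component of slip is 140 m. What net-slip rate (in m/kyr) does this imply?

0.681 m/kyr

dip-slip = throw / sin(dip) = 140 / sin(64.6°) = 155 m
net slip = dip-slip / sin(rake) = 155 / sin(51°) = 199.4 m
rate = 199.4 m / 293 ka = 0.000681 m/yr = 0.681 m/kyr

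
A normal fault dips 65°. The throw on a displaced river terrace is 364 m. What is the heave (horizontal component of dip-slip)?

170 m

heave = throw / tan(dip) = 364 / tan(65°) = 170 m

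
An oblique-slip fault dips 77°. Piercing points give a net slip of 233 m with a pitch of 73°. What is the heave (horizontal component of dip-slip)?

dip-slip = net slip × sin(rake) = 233 m × sin(73°) = 222.8 m
heave = dip-slip × cos(dip) = 222.8 × cos(77°) = 50.1 m

50.1 m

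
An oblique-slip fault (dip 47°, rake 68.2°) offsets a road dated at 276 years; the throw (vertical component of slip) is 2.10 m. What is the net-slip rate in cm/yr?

dip-slip = throw / sin(dip) = 2.10 / sin(47°) = 2.871 m
net slip = dip-slip / sin(rake) = 2.871 / sin(68.2°) = 3.093 m
rate = 3.093 m / 276 years = 0.0112 m/yr = 1.12 cm/yr

1.12 cm/yr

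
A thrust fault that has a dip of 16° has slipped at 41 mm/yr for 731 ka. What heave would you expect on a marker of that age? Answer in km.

dip-slip = rate × time = 41 mm/yr × 731 ka = 29970 m
heave = dip-slip × cos(dip) = 29970 × cos(16°) = 28800 m = 28.8 km

28.8 km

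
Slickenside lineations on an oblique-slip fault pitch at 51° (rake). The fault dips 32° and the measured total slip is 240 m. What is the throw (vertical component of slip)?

dip-slip = net slip × sin(rake) = 240 m × sin(51°) = 186.5 m
throw = dip-slip × sin(dip) = 186.5 × sin(32°) = 98.8 m

98.8 m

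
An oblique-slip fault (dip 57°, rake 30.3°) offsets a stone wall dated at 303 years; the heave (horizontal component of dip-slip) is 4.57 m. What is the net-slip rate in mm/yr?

54.9 mm/yr

dip-slip = heave / cos(dip) = 4.57 / cos(57°) = 8.391 m
net slip = dip-slip / sin(rake) = 8.391 / sin(30.3°) = 16.63 m
rate = 16.63 m / 303 years = 0.0549 m/yr = 54.9 mm/yr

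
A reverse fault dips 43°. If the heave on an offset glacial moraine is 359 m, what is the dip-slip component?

dip-slip = heave / cos(dip) = 359 / cos(43°) = 491 m

491 m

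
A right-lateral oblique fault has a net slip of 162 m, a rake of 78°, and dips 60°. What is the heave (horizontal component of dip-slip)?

79.2 m

dip-slip = net slip × sin(rake) = 162 m × sin(78°) = 158.5 m
heave = dip-slip × cos(dip) = 158.5 × cos(60°) = 79.2 m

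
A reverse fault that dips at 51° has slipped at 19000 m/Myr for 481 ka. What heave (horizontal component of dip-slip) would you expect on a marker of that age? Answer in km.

dip-slip = rate × time = 19000 m/Myr × 481 ka = 9139 m
heave = dip-slip × cos(dip) = 9139 × cos(51°) = 5750 m = 5.75 km

5.75 km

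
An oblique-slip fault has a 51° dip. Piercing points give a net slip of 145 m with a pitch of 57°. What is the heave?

76.5 m

dip-slip = net slip × sin(rake) = 145 m × sin(57°) = 121.6 m
heave = dip-slip × cos(dip) = 121.6 × cos(51°) = 76.5 m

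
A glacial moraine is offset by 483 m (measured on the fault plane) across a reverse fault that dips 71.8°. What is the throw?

throw = dip-slip × sin(dip) = 483 m × sin(71.8°) = 459 m

459 m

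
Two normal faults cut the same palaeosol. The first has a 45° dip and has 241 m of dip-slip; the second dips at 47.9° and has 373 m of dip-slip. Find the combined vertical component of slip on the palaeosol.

447 m

throw_A = 241 × sin(45°) = 170.4 m
throw_B = 373 × sin(47.9°) = 276.8 m
total = 170.4 + 276.8 = 447 m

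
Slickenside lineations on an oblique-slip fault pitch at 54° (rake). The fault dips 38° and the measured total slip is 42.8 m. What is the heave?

dip-slip = net slip × sin(rake) = 42.8 m × sin(54°) = 34.63 m
heave = dip-slip × cos(dip) = 34.63 × cos(38°) = 27.3 m

27.3 m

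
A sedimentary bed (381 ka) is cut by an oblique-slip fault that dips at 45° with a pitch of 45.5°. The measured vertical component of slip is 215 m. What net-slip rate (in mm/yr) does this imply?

dip-slip = throw / sin(dip) = 215 / sin(45°) = 304.1 m
net slip = dip-slip / sin(rake) = 304.1 / sin(45.5°) = 426.3 m
rate = 426.3 m / 381 ka = 0.00112 m/yr = 1.12 mm/yr

1.12 mm/yr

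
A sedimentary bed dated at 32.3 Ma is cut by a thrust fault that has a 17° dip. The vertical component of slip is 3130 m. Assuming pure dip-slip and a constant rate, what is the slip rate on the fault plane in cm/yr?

0.0331 cm/yr

dip-slip = throw / sin(dip) = 3130 m / sin(17°) = 10710 m
rate = 10710 m / 32.3 Ma = 0.000331 m/yr = 0.0331 cm/yr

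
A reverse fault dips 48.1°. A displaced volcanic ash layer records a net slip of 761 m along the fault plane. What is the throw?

566 m

throw = dip-slip × sin(dip) = 761 m × sin(48.1°) = 566 m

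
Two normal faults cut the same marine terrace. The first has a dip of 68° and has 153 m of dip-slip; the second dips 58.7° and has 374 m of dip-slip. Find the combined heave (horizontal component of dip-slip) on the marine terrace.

252 m

heave_A = 153 × cos(68°) = 57.31 m
heave_B = 374 × cos(58.7°) = 194.3 m
total = 57.31 + 194.3 = 252 m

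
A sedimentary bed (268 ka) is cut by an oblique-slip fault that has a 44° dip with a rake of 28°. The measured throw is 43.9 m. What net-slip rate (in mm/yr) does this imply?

0.502 mm/yr

dip-slip = throw / sin(dip) = 43.9 / sin(44°) = 63.20 m
net slip = dip-slip / sin(rake) = 63.20 / sin(28°) = 134.6 m
rate = 134.6 m / 268 ka = 0.000502 m/yr = 0.502 mm/yr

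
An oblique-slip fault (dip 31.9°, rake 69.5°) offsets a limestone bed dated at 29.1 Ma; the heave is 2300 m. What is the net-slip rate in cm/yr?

0.00994 cm/yr

dip-slip = heave / cos(dip) = 2300 / cos(31.9°) = 2709 m
net slip = dip-slip / sin(rake) = 2709 / sin(69.5°) = 2892 m
rate = 2892 m / 29.1 Ma = 0.0000994 m/yr = 0.00994 cm/yr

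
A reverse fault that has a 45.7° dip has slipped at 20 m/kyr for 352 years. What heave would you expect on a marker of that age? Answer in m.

dip-slip = rate × time = 20 m/kyr × 352 years = 7.040 m
heave = dip-slip × cos(dip) = 7.040 × cos(45.7°) = 4.92 m

4.92 m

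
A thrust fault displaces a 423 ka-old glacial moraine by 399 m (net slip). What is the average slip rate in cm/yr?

0.0943 cm/yr

rate = 399 m / 423 ka = 0.000943 m/yr = 0.0943 cm/yr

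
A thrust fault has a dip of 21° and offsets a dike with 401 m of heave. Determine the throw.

154 m

throw = heave × tan(dip) = 401 × tan(21°) = 154 m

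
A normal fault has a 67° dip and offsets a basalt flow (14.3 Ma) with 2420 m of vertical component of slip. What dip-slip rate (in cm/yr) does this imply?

0.0184 cm/yr

dip-slip = throw / sin(dip) = 2420 m / sin(67°) = 2629 m
rate = 2629 m / 14.3 Ma = 0.000184 m/yr = 0.0184 cm/yr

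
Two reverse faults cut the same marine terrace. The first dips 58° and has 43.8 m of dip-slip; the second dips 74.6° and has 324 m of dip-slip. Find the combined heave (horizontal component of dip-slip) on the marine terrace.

109 m

heave_A = 43.8 × cos(58°) = 23.21 m
heave_B = 324 × cos(74.6°) = 86.04 m
total = 23.21 + 86.04 = 109 m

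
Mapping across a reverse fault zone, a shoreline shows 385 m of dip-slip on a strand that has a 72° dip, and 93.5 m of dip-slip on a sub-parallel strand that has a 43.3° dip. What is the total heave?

187 m

heave_A = 385 × cos(72°) = 119 m
heave_B = 93.5 × cos(43.3°) = 68.05 m
total = 119 + 68.05 = 187 m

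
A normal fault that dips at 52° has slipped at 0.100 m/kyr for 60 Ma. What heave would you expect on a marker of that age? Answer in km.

3.69 km

dip-slip = rate × time = 0.100 m/kyr × 60 Ma = 6000 m
heave = dip-slip × cos(dip) = 6000 × cos(52°) = 3690 m = 3.69 km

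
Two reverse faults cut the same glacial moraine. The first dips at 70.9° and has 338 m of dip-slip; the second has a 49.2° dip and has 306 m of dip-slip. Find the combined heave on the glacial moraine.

heave_A = 338 × cos(70.9°) = 110.6 m
heave_B = 306 × cos(49.2°) = 199.9 m
total = 110.6 + 199.9 = 311 m

311 m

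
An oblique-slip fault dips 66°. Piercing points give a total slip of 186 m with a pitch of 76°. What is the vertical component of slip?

165 m

dip-slip = net slip × sin(rake) = 186 m × sin(76°) = 180.5 m
throw = dip-slip × sin(dip) = 180.5 × sin(66°) = 165 m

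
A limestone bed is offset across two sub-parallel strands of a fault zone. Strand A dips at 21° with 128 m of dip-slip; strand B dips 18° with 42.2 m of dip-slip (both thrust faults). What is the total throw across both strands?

throw_A = 128 × sin(21°) = 45.87 m
throw_B = 42.2 × sin(18°) = 13.04 m
total = 45.87 + 13.04 = 58.9 m

58.9 m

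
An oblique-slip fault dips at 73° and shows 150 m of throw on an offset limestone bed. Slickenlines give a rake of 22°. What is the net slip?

419 m

dip-slip = throw / sin(dip) = 150 / sin(73°) = 156.9 m
net slip = dip-slip / sin(rake) = 156.9 / sin(22°) = 419 m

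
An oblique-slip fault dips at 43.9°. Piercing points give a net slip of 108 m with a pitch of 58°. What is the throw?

63.5 m

dip-slip = net slip × sin(rake) = 108 m × sin(58°) = 91.59 m
throw = dip-slip × sin(dip) = 91.59 × sin(43.9°) = 63.5 m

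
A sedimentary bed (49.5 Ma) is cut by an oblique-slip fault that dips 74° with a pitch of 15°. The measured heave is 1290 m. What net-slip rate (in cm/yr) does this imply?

0.0365 cm/yr

dip-slip = heave / cos(dip) = 1290 / cos(74°) = 4680 m
net slip = dip-slip / sin(rake) = 4680 / sin(15°) = 18080 m
rate = 18080 m / 49.5 Ma = 0.000365 m/yr = 0.0365 cm/yr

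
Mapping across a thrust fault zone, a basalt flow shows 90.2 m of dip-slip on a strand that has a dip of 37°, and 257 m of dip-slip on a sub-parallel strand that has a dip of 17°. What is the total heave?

heave_A = 90.2 × cos(37°) = 72.04 m
heave_B = 257 × cos(17°) = 245.8 m
total = 72.04 + 245.8 = 318 m

318 m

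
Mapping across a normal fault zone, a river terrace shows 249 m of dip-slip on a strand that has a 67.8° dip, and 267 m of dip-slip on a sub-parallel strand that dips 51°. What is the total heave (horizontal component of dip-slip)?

heave_A = 249 × cos(67.8°) = 94.08 m
heave_B = 267 × cos(51°) = 168 m
total = 94.08 + 168 = 262 m

262 m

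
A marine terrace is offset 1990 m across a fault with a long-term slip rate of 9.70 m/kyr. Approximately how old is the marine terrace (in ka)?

age = offset / rate = 1990 m / (9.70 m/kyr) = 205000 yr = 205 ka

205 ka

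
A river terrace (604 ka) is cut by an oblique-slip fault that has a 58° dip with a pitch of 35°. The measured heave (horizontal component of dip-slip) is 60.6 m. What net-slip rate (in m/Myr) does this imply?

dip-slip = heave / cos(dip) = 60.6 / cos(58°) = 114.4 m
net slip = dip-slip / sin(rake) = 114.4 / sin(35°) = 199.4 m
rate = 199.4 m / 604 ka = 0.000330 m/yr = 330 m/Myr

330 m/Myr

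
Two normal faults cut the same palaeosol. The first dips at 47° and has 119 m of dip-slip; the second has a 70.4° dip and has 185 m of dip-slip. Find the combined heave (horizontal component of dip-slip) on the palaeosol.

143 m

heave_A = 119 × cos(47°) = 81.16 m
heave_B = 185 × cos(70.4°) = 62.06 m
total = 81.16 + 62.06 = 143 m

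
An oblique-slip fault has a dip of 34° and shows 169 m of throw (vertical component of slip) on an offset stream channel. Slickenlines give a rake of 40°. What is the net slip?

dip-slip = throw / sin(dip) = 169 / sin(34°) = 302.2 m
net slip = dip-slip / sin(rake) = 302.2 / sin(40°) = 470 m

470 m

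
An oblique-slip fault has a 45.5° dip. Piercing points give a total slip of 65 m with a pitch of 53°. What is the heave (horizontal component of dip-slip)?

dip-slip = net slip × sin(rake) = 65 m × sin(53°) = 51.91 m
heave = dip-slip × cos(dip) = 51.91 × cos(45.5°) = 36.4 m

36.4 m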